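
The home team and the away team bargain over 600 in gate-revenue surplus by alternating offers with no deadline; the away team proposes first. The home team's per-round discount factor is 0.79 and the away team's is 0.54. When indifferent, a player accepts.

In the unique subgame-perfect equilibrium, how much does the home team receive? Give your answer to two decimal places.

In a stationary SPE each proposer offers the other exactly their discounted continuation value.
If the away team keeps x when proposing and the home team keeps y when proposing, then x = 600 − 0.79y and y = 600 − 0.54x.
Solving: x = 600(1 − 0.79) / (1 − 0.54·0.79) = 126 / 0.5734 ≈ 219.7419.
The home team gets 600 − 219.7419 ≈ 380.2581.

380.26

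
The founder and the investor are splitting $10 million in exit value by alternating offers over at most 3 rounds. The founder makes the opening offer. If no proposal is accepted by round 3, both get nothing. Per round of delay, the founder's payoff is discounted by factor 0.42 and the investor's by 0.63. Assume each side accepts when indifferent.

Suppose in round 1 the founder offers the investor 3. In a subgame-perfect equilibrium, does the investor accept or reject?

Round 3 (the founder proposes): the investor will accept anything ≥ 0, so the founder offers 0 and keeps 10.
Round 2 (the investor proposes): the founder can get 10 next round, worth 0.42 × 10 = 4.2 now, so the investor offers 4.2, keeping 5.8.
So by rejecting in round 1, the investor gets 5.8 next round, worth 0.63 × 5.8 = 3.654 now.
Offer 3 < 3.654, so the investor rejects.

Reject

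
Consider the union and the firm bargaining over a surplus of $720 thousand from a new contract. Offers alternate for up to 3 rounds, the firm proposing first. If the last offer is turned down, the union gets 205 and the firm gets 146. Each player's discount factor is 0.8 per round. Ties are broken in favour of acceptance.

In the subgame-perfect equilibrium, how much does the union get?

Round 3 (the firm proposes): the union gets 205 if talks fail, so the firm offers 205 and keeps 515.
Round 2 (the union proposes): the firm can get 515 next round, worth 0.8 × 515 = 412 now, so the union offers 412, keeping 308.
Round 1 (the firm proposes): the union can get 308 next round, worth 0.8 × 308 = 246.4 now; the firm offers that and keeps 473.6.

246.4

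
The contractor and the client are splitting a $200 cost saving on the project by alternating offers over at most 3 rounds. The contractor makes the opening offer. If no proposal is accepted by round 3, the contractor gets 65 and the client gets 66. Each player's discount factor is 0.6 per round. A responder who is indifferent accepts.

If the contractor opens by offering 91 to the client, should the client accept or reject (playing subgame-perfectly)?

Work out the client's continuation value if the offer is rejected.
Round 3 (the contractor proposes): the client gets 66 if talks fail, so the contractor offers 66 and keeps 134.
Round 2 (the client proposes): the contractor can get 134 next round, worth 0.6 × 134 = 80.4 now. The client offers 80.4 and keeps 200 − 80.4 = 119.6.
So by rejecting in round 1, the client gets 119.6 next round, worth 0.6 × 119.6 = 71.76 now.
Offer 91 ≥ 71.76, so the client accepts.

Accept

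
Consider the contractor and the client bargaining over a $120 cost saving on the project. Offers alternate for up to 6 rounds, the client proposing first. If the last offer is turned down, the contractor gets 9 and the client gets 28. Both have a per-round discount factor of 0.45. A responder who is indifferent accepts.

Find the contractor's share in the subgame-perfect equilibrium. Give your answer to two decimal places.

Round 6 (the contractor proposes): the client gets 28 if talks fail, so the contractor offers 28 and keeps 92.
Round 5 (the client proposes): the contractor can get 92 next round, worth 0.45 × 92 = 41.4 now, so the client offers 41.4, keeping 78.6.
Round 4 (the contractor proposes): the client can get 78.6 next round, worth 0.45 × 78.6 = 35.37 now. The contractor offers 35.37 and keeps 120 − 35.37 = 84.63.
Round 3 (the client proposes): the contractor can get 84.63 next round, worth 0.45 × 84.63 = 38.0835 now, so the client offers 38.0835, keeping 81.9165.
Round 2 (the contractor proposes): the client can get 81.9165 next round, worth 0.45 × 81.9165 = 36.862425 now, so the contractor offers 36.862425, keeping 83.137575.
Round 1 (the client proposes): the contractor can get 83.137575 next round, worth 0.45 × 83.137575 = 37.41190875 now. The client offers 37.41190875 and keeps 120 − 37.41190875 = 82.58809125.

37.41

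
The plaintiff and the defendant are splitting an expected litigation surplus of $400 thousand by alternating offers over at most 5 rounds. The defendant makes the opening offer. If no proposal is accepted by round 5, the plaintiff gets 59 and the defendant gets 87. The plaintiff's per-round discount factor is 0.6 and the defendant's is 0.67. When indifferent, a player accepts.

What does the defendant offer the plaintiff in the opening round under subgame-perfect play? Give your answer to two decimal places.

120.57

Round 5 (the defendant proposes): the plaintiff gets 59 if talks fail, so the defendant offers 59 and keeps 341.
Round 4 (the plaintiff proposes): the defendant can get 341 next round, worth 0.67 × 341 = 228.47 now, so the plaintiff offers 228.47, keeping 171.53.
Round 3 (the defendant proposes): the plaintiff can get 171.53 next round, worth 0.6 × 171.53 = 102.918 now, so the defendant offers 102.918, keeping 297.082.
Round 2 (the plaintiff proposes): the defendant can get 297.082 next round, worth 0.67 × 297.082 = 199.04494 now. The plaintiff offers 199.04494 and keeps 400 − 199.04494 = 200.95506.
Round 1 (the defendant proposes): the plaintiff can get 200.95506 next round, worth 0.6 × 200.95506 = 120.573036 now. The defendant offers 120.573036 and keeps 400 − 120.573036 = 279.426964.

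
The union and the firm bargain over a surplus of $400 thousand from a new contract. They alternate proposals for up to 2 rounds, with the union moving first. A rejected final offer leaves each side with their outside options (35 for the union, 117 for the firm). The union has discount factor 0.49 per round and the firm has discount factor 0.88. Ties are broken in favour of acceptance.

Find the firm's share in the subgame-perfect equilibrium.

Work backward from the last round.
Round 2 (the firm proposes): the union gets 35 if talks fail, so the firm offers 35 and keeps 365.
Round 1 (the union proposes): the firm can get 365 next round, worth 0.88 × 365 = 321.2 now, so the union offers 321.2, keeping 78.8.

321.2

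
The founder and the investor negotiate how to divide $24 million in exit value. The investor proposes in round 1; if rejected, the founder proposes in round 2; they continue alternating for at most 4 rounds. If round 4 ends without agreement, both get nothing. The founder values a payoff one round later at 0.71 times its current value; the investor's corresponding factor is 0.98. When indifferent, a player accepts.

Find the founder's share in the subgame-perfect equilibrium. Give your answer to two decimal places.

By backward induction:
Round 4 (the founder proposes): the investor will accept anything ≥ 0, so the founder offers 0 and keeps 24.
Round 3 (the investor proposes): the founder can get 24 next round, worth 0.71 × 24 = 17.04 now; the investor offers that and keeps 6.96.
Round 2 (the founder proposes): the investor can get 6.96 next round, worth 0.98 × 6.96 = 6.8208 now, so the founder offers 6.8208, keeping 17.1792.
Round 1 (the investor proposes): the founder can get 17.1792 next round, worth 0.71 × 17.1792 = 12.197232 now, so the investor offers 12.197232, keeping 11.802768.

12.20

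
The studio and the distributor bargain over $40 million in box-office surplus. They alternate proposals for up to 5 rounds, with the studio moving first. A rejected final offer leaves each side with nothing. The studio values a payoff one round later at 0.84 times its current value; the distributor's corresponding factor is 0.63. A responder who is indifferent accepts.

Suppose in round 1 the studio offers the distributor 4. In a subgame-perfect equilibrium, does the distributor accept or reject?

Reject

Round 5 (the studio proposes): rejection yields 0 for the distributor; the studio offers 0 and keeps 40.
Round 4 (the distributor proposes): the studio can get 40 next round, worth 0.84 × 40 = 33.6 now. The distributor offers 33.6 and keeps 40 − 33.6 = 6.4.
Round 3 (the studio proposes): the distributor can get 6.4 next round, worth 0.63 × 6.4 = 4.032 now; the studio offers that and keeps 35.968.
Round 2 (the distributor proposes): the studio can get 35.968 next round, worth 0.84 × 35.968 = 30.21312 now; the distributor offers that and keeps 9.78688.
So by rejecting in round 1, the distributor gets 9.78688 next round, worth 0.63 × 9.78688 = 6.1657344 now.
Offer 4 < 6.1657344, so the distributor rejects.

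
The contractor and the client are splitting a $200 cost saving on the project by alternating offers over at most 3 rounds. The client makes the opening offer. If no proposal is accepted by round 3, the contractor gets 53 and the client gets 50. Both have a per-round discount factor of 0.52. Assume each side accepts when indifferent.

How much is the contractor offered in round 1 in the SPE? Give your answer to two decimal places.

Round 3 (the client proposes): the contractor gets 53 if talks fail, so the client offers 53 and keeps 147.
Round 2 (the contractor proposes): the client can get 147 next round, worth 0.52 × 147 = 76.44 now, so the contractor offers 76.44, keeping 123.56.
Round 1 (the client proposes): the contractor can get 123.56 next round, worth 0.52 × 123.56 = 64.2512 now. The client offers 64.2512 and keeps 200 − 64.2512 = 135.7488.

64.25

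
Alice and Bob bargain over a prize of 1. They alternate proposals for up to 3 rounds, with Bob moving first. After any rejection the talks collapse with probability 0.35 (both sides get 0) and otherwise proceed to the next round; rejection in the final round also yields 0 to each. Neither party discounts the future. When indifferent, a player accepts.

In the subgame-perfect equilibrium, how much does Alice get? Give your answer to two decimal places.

Round 3 (Bob proposes): Alice will accept anything ≥ 0, so Bob offers 0 and keeps 1.
Round 2 (Alice proposes): rejecting gives Bob an expected 0.65 × 1 = 0.65. Alice offers 0.65 and keeps 1 − 0.65 = 0.35.
Round 1 (Bob proposes): rejecting gives Alice an expected 0.65 × 0.35 = 0.2275, so Bob offers 0.2275, keeping 0.7725.

0.23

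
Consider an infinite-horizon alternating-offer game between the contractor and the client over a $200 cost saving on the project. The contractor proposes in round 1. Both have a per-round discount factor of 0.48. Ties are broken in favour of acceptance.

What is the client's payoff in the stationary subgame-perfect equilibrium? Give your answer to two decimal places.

Let x be the contractor's share when the contractor proposes and y be the client's share when the client proposes.
The client accepts iff offered ≥ 0.48·y, so x = 200 − 0.48y. Symmetrically y = 200 − 0.48x.
Substituting: x = 200 − 0.48(200 − 0.48x), giving x(1 − 0.48·0.48) = 200(1 − 0.48).
So x = 200 × 0.52 / 0.7696 ≈ 135.1351, and the client receives 200 − x ≈ 64.8649.

64.86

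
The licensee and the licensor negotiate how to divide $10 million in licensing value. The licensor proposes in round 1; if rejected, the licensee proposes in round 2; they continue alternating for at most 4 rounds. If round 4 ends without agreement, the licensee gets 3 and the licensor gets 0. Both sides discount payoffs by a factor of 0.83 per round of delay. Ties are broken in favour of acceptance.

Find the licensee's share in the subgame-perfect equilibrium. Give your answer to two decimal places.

7.13

Solve by backward induction from round 4.
Round 4 (the licensee proposes): rejection yields 0 for the licensor; the licensee offers 0 and keeps 10.
Round 3 (the licensor proposes): the licensee can get 10 next round, worth 0.83 × 10 = 8.3 now. The licensor offers 8.3 and keeps 10 − 8.3 = 1.7.
Round 2 (the licensee proposes): the licensor can get 1.7 next round, worth 0.83 × 1.7 = 1.411 now, so the licensee offers 1.411, keeping 8.589.
Round 1 (the licensor proposes): the licensee can get 8.589 next round, worth 0.83 × 8.589 = 7.12887 now; the licensor offers that and keeps 2.87113.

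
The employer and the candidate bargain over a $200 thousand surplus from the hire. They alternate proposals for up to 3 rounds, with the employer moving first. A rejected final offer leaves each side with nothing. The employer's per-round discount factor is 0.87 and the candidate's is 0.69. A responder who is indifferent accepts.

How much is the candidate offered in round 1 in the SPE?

By backward induction:
Round 3 (the employer proposes): rejection yields 0 for the candidate; the employer offers 0 and keeps 200.
Round 2 (the candidate proposes): the employer can get 200 next round, worth 0.87 × 200 = 174 now; the candidate offers that and keeps 26.
Round 1 (the employer proposes): the candidate can get 26 next round, worth 0.69 × 26 = 17.94 now. The employer offers 17.94 and keeps 200 − 17.94 = 182.06.

17.94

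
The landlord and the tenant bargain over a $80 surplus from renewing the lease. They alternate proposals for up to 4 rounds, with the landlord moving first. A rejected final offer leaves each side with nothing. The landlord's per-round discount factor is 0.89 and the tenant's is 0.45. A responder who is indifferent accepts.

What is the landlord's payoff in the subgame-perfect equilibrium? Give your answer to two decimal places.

Round 4 (the tenant proposes): rejection yields 0 for the landlord; the tenant offers 0 and keeps 80.
Round 3 (the landlord proposes): the tenant can get 80 next round, worth 0.45 × 80 = 36 now, so the landlord offers 36, keeping 44.
Round 2 (the tenant proposes): the landlord can get 44 next round, worth 0.89 × 44 = 39.16 now; the tenant offers that and keeps 40.84.
Round 1 (the landlord proposes): the tenant can get 40.84 next round, worth 0.45 × 40.84 = 18.378 now. The landlord offers 18.378 and keeps 80 − 18.378 = 61.622.

61.62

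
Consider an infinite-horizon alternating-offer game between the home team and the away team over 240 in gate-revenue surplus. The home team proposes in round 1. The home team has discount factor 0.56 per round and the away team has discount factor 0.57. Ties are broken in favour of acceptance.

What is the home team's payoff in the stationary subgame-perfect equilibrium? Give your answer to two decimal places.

151.59

In a stationary SPE each proposer offers the other exactly their discounted continuation value.
If the home team keeps x when proposing and the away team keeps y when proposing, then x = 240 − 0.57y and y = 240 − 0.56x.
Solving: x = 240(1 − 0.57) / (1 − 0.56·0.57) = 103.2 / 0.6808 ≈ 151.5864.
The away team gets 240 − 151.5864 ≈ 88.4136.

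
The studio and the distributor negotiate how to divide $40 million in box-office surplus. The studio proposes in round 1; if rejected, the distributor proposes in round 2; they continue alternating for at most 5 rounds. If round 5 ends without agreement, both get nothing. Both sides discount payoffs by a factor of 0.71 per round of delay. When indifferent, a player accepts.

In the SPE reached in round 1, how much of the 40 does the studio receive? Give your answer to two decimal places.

Round 5 (the studio proposes): rejection yields 0 for the distributor; the studio offers 0 and keeps 40.
Round 4 (the distributor proposes): the studio can get 40 next round, worth 0.71 × 40 = 28.4 now; the distributor offers that and keeps 11.6.
Round 3 (the studio proposes): the distributor can get 11.6 next round, worth 0.71 × 11.6 = 8.236 now; the studio offers that and keeps 31.764.
Round 2 (the distributor proposes): the studio can get 31.764 next round, worth 0.71 × 31.764 = 22.55244 now. The distributor offers 22.55244 and keeps 40 − 22.55244 = 17.44756.
Round 1 (the studio proposes): the distributor can get 17.44756 next round, worth 0.71 × 17.44756 = 12.3877676 now, so the studio offers 12.3877676, keeping 27.6122324.

27.61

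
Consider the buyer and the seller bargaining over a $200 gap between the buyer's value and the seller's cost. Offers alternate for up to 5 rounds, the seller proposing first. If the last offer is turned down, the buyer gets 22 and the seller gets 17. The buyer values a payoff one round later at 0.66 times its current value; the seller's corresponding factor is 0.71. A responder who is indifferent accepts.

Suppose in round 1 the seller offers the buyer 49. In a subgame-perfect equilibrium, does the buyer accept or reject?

Reject

Round 5 (the seller proposes): the buyer gets 22 if talks fail, so the seller offers 22 and keeps 178.
Round 4 (the buyer proposes): the seller can get 178 next round, worth 0.71 × 178 = 126.38 now; the buyer offers that and keeps 73.62.
Round 3 (the seller proposes): the buyer can get 73.62 next round, worth 0.66 × 73.62 = 48.5892 now, so the seller offers 48.5892, keeping 151.4108.
Round 2 (the buyer proposes): the seller can get 151.4108 next round, worth 0.71 × 151.4108 = 107.501668 now, so the buyer offers 107.501668, keeping 92.498332.
So by rejecting in round 1, the buyer gets 92.498332 next round, worth 0.66 × 92.498332 = 61.04889912 now.
Offer 49 < 61.04889912, so the buyer rejects.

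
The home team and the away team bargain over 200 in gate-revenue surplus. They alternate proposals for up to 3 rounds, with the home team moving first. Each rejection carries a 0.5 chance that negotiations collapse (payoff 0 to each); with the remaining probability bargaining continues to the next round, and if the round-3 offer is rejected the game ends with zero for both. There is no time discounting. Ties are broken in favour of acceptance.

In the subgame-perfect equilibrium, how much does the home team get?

Round 3 (the home team proposes): rejection yields 0 for the away team; the home team offers 0 and keeps 200.
Round 2 (the away team proposes): rejecting gives the home team an expected 0.5 × 200 = 100; the away team offers that and keeps 100.
Round 1 (the home team proposes): rejecting gives the away team an expected 0.5 × 100 = 50, so the home team offers 50, keeping 150.

150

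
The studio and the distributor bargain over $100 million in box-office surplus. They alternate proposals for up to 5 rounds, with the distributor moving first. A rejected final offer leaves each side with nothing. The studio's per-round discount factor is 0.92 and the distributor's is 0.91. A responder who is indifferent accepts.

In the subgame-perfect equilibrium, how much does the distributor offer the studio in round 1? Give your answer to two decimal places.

Work backward from the last round.
Round 5 (the distributor proposes): the studio will accept anything ≥ 0, so the distributor offers 0 and keeps 100.
Round 4 (the studio proposes): the distributor can get 100 next round, worth 0.91 × 100 = 91 now. The studio offers 91 and keeps 100 − 91 = 9.
Round 3 (the distributor proposes): the studio can get 9 next round, worth 0.92 × 9 = 8.28 now, so the distributor offers 8.28, keeping 91.72.
Round 2 (the studio proposes): the distributor can get 91.72 next round, worth 0.91 × 91.72 = 83.4652 now. The studio offers 83.4652 and keeps 100 − 83.4652 = 16.5348.
Round 1 (the distributor proposes): the studio can get 16.5348 next round, worth 0.92 × 16.5348 = 15.212016 now; the distributor offers that and keeps 84.787984.

15.21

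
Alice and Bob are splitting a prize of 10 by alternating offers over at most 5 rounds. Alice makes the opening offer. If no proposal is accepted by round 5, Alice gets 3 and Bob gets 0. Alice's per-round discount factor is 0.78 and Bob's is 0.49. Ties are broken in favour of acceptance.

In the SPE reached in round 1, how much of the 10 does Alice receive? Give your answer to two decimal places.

8.51

Round 5 (Alice proposes): Bob will accept anything ≥ 0, so Alice offers 0 and keeps 10.
Round 4 (Bob proposes): Alice can get 10 next round, worth 0.78 × 10 = 7.8 now, so Bob offers 7.8, keeping 2.2.
Round 3 (Alice proposes): Bob can get 2.2 next round, worth 0.49 × 2.2 = 1.078 now. Alice offers 1.078 and keeps 10 − 1.078 = 8.922.
Round 2 (Bob proposes): Alice can get 8.922 next round, worth 0.78 × 8.922 = 6.95916 now. Bob offers 6.95916 and keeps 10 − 6.95916 = 3.04084.
Round 1 (Alice proposes): Bob can get 3.04084 next round, worth 0.49 × 3.04084 = 1.4900116 now, so Alice offers 1.4900116, keeping 8.5099884.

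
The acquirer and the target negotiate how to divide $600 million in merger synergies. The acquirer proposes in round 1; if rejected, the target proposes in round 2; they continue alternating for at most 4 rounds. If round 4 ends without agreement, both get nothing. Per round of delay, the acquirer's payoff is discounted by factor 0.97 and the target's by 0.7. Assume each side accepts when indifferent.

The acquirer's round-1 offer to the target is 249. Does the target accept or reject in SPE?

Reject

Work out the target's continuation value if the offer is rejected.
Round 4 (the target proposes): rejection yields 0 for the acquirer; the target offers 0 and keeps 600.
Round 3 (the acquirer proposes): the target can get 600 next round, worth 0.7 × 600 = 420 now, so the acquirer offers 420, keeping 180.
Round 2 (the target proposes): the acquirer can get 180 next round, worth 0.97 × 180 = 174.6 now; the target offers that and keeps 425.4.
So by rejecting in round 1, the target gets 425.4 next round, worth 0.7 × 425.4 = 297.78 now.
Offer 249 < 297.78, so the target rejects.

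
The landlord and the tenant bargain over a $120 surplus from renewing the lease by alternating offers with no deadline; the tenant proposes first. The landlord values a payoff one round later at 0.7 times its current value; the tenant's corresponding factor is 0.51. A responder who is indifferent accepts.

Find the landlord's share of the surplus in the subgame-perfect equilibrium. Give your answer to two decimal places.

64.01

Let x be the tenant's share when the tenant proposes and y be the landlord's share when the landlord proposes.
The landlord accepts iff offered ≥ 0.7·y, so x = 120 − 0.7y. Symmetrically y = 120 − 0.51x.
Substituting: x = 120 − 0.7(120 − 0.51x), giving x(1 − 0.51·0.7) = 120(1 − 0.7).
So x = 120 × 0.3 / 0.643 ≈ 55.9876, and the landlord receives 120 − x ≈ 64.0124.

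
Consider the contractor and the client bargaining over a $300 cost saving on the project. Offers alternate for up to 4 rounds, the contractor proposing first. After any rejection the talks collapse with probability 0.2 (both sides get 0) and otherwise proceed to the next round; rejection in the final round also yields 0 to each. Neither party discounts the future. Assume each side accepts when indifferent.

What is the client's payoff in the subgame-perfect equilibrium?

201.6

Round 4 (the client proposes): rejection yields 0 for the contractor; the client offers 0 and keeps 300.
Round 3 (the contractor proposes): rejecting gives the client an expected 0.8 × 300 = 240; the contractor offers that and keeps 60.
Round 2 (the client proposes): rejecting gives the contractor an expected 0.8 × 60 = 48. The client offers 48 and keeps 300 − 48 = 252.
Round 1 (the contractor proposes): rejecting gives the client an expected 0.8 × 252 = 201.6. The contractor offers 201.6 and keeps 300 − 201.6 = 98.4.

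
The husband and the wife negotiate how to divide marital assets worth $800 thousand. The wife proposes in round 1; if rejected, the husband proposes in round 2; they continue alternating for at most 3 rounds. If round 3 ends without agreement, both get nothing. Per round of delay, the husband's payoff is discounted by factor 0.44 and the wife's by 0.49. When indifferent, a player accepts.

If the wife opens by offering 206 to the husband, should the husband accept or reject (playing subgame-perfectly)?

Round 3 (the wife proposes): rejection yields 0 for the husband; the wife offers 0 and keeps 800.
Round 2 (the husband proposes): the wife can get 800 next round, worth 0.49 × 800 = 392 now. The husband offers 392 and keeps 800 − 392 = 408.
So by rejecting in round 1, the husband gets 408 next round, worth 0.44 × 408 = 179.52 now.
Offer 206 ≥ 179.52, so the husband accepts.

Accept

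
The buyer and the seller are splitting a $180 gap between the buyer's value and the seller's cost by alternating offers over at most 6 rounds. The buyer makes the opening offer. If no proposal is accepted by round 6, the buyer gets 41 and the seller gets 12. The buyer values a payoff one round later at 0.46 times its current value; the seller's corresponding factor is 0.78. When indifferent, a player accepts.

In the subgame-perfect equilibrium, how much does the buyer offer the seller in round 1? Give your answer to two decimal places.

Round 6 (the seller proposes): the buyer gets 41 if talks fail, so the seller offers 41 and keeps 139.
Round 5 (the buyer proposes): the seller can get 139 next round, worth 0.78 × 139 = 108.42 now; the buyer offers that and keeps 71.58.
Round 4 (the seller proposes): the buyer can get 71.58 next round, worth 0.46 × 71.58 = 32.9268 now, so the seller offers 32.9268, keeping 147.0732.
Round 3 (the buyer proposes): the seller can get 147.0732 next round, worth 0.78 × 147.0732 = 114.717096 now, so the buyer offers 114.717096, keeping 65.282904.
Round 2 (the seller proposes): the buyer can get 65.282904 next round, worth 0.46 × 65.282904 = 30.03013584 now; the seller offers that and keeps 149.96986416.
Round 1 (the buyer proposes): the seller can get 149.96986416 next round, worth 0.78 × 149.96986416 = 116.9764940448 now, so the buyer offers 116.9764940448, keeping 63.0235059552.

116.98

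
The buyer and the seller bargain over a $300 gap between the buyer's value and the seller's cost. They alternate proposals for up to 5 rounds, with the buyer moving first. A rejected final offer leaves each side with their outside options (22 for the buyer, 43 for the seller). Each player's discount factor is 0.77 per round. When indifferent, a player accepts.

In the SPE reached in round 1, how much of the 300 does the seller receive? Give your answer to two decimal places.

Round 5 (the buyer proposes): the seller gets 43 if talks fail, so the buyer offers 43 and keeps 257.
Round 4 (the seller proposes): the buyer can get 257 next round, worth 0.77 × 257 = 197.89 now, so the seller offers 197.89, keeping 102.11.
Round 3 (the buyer proposes): the seller can get 102.11 next round, worth 0.77 × 102.11 = 78.6247 now; the buyer offers that and keeps 221.3753.
Round 2 (the seller proposes): the buyer can get 221.3753 next round, worth 0.77 × 221.3753 = 170.458981 now. The seller offers 170.458981 and keeps 300 − 170.458981 = 129.541019.
Round 1 (the buyer proposes): the seller can get 129.541019 next round, worth 0.77 × 129.541019 = 99.74658463 now. The buyer offers 99.74658463 and keeps 300 − 99.74658463 = 200.25341537.

99.75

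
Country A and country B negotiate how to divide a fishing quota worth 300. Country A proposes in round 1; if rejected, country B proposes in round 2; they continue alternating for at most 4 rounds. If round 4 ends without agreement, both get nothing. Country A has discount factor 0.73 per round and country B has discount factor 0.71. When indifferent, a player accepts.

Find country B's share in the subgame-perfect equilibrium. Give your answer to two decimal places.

167.91

Round 4 (country B proposes): country A will accept anything ≥ 0, so country B offers 0 and keeps 300.
Round 3 (country A proposes): country B can get 300 next round, worth 0.71 × 300 = 213 now, so country A offers 213, keeping 87.
Round 2 (country B proposes): country A can get 87 next round, worth 0.73 × 87 = 63.51 now, so country B offers 63.51, keeping 236.49.
Round 1 (country A proposes): country B can get 236.49 next round, worth 0.71 × 236.49 = 167.9079 now, so country A offers 167.9079, keeping 132.0921.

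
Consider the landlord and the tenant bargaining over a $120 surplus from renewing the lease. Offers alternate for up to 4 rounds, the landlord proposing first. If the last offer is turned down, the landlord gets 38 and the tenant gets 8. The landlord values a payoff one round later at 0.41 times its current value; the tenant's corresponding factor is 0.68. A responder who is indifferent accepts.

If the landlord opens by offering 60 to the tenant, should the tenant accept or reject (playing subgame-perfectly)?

Reject

Round 4 (the tenant proposes): the landlord gets 38 if talks fail, so the tenant offers 38 and keeps 82.
Round 3 (the landlord proposes): the tenant can get 82 next round, worth 0.68 × 82 = 55.76 now. The landlord offers 55.76 and keeps 120 − 55.76 = 64.24.
Round 2 (the tenant proposes): the landlord can get 64.24 next round, worth 0.41 × 64.24 = 26.3384 now; the tenant offers that and keeps 93.6616.
So by rejecting in round 1, the tenant gets 93.6616 next round, worth 0.68 × 93.6616 = 63.689888 now.
Offer 60 < 63.689888, so the tenant rejects.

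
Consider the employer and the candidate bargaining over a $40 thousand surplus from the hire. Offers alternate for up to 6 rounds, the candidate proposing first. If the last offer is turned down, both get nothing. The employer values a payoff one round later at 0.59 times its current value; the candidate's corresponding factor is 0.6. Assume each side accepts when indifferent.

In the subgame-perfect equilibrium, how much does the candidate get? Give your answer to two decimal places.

24.26

Round 6 (the employer proposes): the candidate will accept anything ≥ 0, so the employer offers 0 and keeps 40.
Round 5 (the candidate proposes): the employer can get 40 next round, worth 0.59 × 40 = 23.6 now; the candidate offers that and keeps 16.4.
Round 4 (the employer proposes): the candidate can get 16.4 next round, worth 0.6 × 16.4 = 9.84 now, so the employer offers 9.84, keeping 30.16.
Round 3 (the candidate proposes): the employer can get 30.16 next round, worth 0.59 × 30.16 = 17.7944 now; the candidate offers that and keeps 22.2056.
Round 2 (the employer proposes): the candidate can get 22.2056 next round, worth 0.6 × 22.2056 = 13.32336 now, so the employer offers 13.32336, keeping 26.67664.
Round 1 (the candidate proposes): the employer can get 26.67664 next round, worth 0.59 × 26.67664 = 15.7392176 now; the candidate offers that and keeps 24.2607824.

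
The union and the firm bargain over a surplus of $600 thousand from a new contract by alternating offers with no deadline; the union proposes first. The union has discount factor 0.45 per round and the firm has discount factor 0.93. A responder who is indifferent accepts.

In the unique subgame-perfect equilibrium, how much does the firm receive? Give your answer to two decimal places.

527.77

When the union proposes, the firm accepts any offer worth at least 0.93 times what the firm would get by proposing next round; and vice versa.
This gives x = 600 − 0.93y and y = 600 − 0.45x, where x and y are each side's share when it proposes.
Hence (1 − 0.93·0.45)x = 600(1 − 0.93), i.e. 0.5815·x = 42.
x ≈ 72.2270; the firm's share is 600 − x ≈ 527.7730.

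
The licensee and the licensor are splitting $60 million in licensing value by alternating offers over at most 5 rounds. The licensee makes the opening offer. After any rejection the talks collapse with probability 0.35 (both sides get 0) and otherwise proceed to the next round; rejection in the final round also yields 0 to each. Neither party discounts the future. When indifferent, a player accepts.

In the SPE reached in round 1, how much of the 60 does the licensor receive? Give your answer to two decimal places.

19.42

Round 5 (the licensee proposes): rejection yields 0 for the licensor; the licensee offers 0 and keeps 60.
Round 4 (the licensor proposes): rejecting gives the licensee an expected 0.65 × 60 = 39, so the licensor offers 39, keeping 21.
Round 3 (the licensee proposes): rejecting gives the licensor an expected 0.65 × 21 = 13.65, so the licensee offers 13.65, keeping 46.35.
Round 2 (the licensor proposes): rejecting gives the licensee an expected 0.65 × 46.35 = 30.1275, so the licensor offers 30.1275, keeping 29.8725.
Round 1 (the licensee proposes): rejecting gives the licensor an expected 0.65 × 29.8725 = 19.417125; the licensee offers that and keeps 40.582875.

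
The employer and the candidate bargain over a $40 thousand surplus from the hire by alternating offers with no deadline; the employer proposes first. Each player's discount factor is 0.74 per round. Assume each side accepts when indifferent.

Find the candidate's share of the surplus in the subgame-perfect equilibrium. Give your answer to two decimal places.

17.01

Let x be the employer's share when the employer proposes and y be the candidate's share when the candidate proposes.
The candidate accepts iff offered ≥ 0.74·y, so x = 40 − 0.74y. Symmetrically y = 40 − 0.74x.
Substituting: x = 40 − 0.74(40 − 0.74x), giving x(1 − 0.74·0.74) = 40(1 − 0.74).
So x = 40 × 0.26 / 0.4524 ≈ 22.9885, and the candidate receives 40 − x ≈ 17.0115.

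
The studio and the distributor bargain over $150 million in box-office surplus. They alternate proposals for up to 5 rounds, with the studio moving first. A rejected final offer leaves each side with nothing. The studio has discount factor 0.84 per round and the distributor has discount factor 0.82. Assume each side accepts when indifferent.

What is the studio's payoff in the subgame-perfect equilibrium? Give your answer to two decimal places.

116.76

Round 5 (the studio proposes): the distributor will accept anything ≥ 0, so the studio offers 0 and keeps 150.
Round 4 (the distributor proposes): the studio can get 150 next round, worth 0.84 × 150 = 126 now; the distributor offers that and keeps 24.
Round 3 (the studio proposes): the distributor can get 24 next round, worth 0.82 × 24 = 19.68 now; the studio offers that and keeps 130.32.
Round 2 (the distributor proposes): the studio can get 130.32 next round, worth 0.84 × 130.32 = 109.4688 now; the distributor offers that and keeps 40.5312.
Round 1 (the studio proposes): the distributor can get 40.5312 next round, worth 0.82 × 40.5312 = 33.235584 now; the studio offers that and keeps 116.764416.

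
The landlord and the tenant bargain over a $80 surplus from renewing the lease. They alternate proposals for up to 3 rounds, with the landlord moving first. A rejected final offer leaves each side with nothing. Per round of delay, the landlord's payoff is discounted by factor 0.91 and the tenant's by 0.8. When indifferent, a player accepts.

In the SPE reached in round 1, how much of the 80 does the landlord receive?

Solve by backward induction from round 3.
Round 3 (the landlord proposes): rejection yields 0 for the tenant; the landlord offers 0 and keeps 80.
Round 2 (the tenant proposes): the landlord can get 80 next round, worth 0.91 × 80 = 72.8 now; the tenant offers that and keeps 7.2.
Round 1 (the landlord proposes): the tenant can get 7.2 next round, worth 0.8 × 7.2 = 5.76 now, so the landlord offers 5.76, keeping 74.24.

74.24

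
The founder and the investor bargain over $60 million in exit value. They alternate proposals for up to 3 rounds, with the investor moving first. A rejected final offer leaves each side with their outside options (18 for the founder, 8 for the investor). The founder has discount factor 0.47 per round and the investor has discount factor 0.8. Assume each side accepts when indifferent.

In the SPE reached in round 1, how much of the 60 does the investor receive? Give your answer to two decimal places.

Round 3 (the investor proposes): the founder gets 18 if talks fail, so the investor offers 18 and keeps 42.
Round 2 (the founder proposes): the investor can get 42 next round, worth 0.8 × 42 = 33.6 now, so the founder offers 33.6, keeping 26.4.
Round 1 (the investor proposes): the founder can get 26.4 next round, worth 0.47 × 26.4 = 12.408 now, so the investor offers 12.408, keeping 47.592.

47.59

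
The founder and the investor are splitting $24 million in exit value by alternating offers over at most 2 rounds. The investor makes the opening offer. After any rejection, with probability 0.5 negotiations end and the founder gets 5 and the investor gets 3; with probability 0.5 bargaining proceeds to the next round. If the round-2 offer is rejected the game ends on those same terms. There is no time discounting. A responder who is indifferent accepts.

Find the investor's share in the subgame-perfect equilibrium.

Round 2 (the founder proposes): the investor gets 3 if talks fail, so the founder offers 3 and keeps 21.
Round 1 (the investor proposes): rejecting gives the founder an expected 0.5 × 21 + 0.5 × 5 = 13; the investor offers that and keeps 11.

11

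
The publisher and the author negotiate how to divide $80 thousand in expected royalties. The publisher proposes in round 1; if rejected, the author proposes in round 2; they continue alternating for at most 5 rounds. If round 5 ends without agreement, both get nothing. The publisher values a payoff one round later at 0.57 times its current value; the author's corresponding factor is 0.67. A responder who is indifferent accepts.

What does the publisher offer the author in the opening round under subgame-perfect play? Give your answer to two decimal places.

31.85

Round 5 (the publisher proposes): rejection yields 0 for the author; the publisher offers 0 and keeps 80.
Round 4 (the author proposes): the publisher can get 80 next round, worth 0.57 × 80 = 45.6 now, so the author offers 45.6, keeping 34.4.
Round 3 (the publisher proposes): the author can get 34.4 next round, worth 0.67 × 34.4 = 23.048 now; the publisher offers that and keeps 56.952.
Round 2 (the author proposes): the publisher can get 56.952 next round, worth 0.57 × 56.952 = 32.46264 now; the author offers that and keeps 47.53736.
Round 1 (the publisher proposes): the author can get 47.53736 next round, worth 0.67 × 47.53736 = 31.8500312 now; the publisher offers that and keeps 48.1499688.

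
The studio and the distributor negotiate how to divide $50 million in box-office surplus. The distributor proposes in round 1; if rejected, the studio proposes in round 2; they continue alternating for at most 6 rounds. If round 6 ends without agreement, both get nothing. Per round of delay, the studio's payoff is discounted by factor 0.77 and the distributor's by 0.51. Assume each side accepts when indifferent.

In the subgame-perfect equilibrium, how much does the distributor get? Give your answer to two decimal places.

Round 6 (the studio proposes): rejection yields 0 for the distributor; the studio offers 0 and keeps 50.
Round 5 (the distributor proposes): the studio can get 50 next round, worth 0.77 × 50 = 38.5 now; the distributor offers that and keeps 11.5.
Round 4 (the studio proposes): the distributor can get 11.5 next round, worth 0.51 × 11.5 = 5.865 now; the studio offers that and keeps 44.135.
Round 3 (the distributor proposes): the studio can get 44.135 next round, worth 0.77 × 44.135 = 33.98395 now, so the distributor offers 33.98395, keeping 16.01605.
Round 2 (the studio proposes): the distributor can get 16.01605 next round, worth 0.51 × 16.01605 = 8.1681855 now, so the studio offers 8.1681855, keeping 41.8318145.
Round 1 (the distributor proposes): the studio can get 41.8318145 next round, worth 0.77 × 41.8318145 = 32.210497165 now. The distributor offers 32.210497165 and keeps 50 − 32.210497165 = 17.789502835.

17.79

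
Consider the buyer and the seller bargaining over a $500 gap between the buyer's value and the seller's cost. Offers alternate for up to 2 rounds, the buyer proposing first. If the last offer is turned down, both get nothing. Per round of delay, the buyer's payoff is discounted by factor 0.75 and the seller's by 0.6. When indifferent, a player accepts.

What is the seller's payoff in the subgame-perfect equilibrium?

Round 2 (the seller proposes): the buyer will accept anything ≥ 0, so the seller offers 0 and keeps 500.
Round 1 (the buyer proposes): the seller can get 500 next round, worth 0.6 × 500 = 300 now, so the buyer offers 300, keeping 200.

300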